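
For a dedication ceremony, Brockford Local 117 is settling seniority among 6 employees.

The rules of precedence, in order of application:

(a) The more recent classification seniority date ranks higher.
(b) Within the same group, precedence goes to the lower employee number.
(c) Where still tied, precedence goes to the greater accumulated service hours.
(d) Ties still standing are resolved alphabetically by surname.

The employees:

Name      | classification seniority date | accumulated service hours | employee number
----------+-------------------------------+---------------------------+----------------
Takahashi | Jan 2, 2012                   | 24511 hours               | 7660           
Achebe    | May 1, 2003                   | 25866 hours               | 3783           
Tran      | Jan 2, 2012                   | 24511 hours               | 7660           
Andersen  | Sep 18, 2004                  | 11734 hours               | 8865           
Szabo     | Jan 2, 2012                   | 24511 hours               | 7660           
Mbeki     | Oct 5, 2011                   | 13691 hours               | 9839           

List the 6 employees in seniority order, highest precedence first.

Szabo, Takahashi, Tran, Mbeki, Andersen, Achebe

By classification seniority date (later first): Szabo, Takahashi and Tran (each Jan 2, 2012); then Mbeki (Oct 5, 2011); then Andersen (Sep 18, 2004); then Achebe (May 1, 2003).
Szabo, Takahashi and Tran all have employee number 7660, so the next rule applies.
Szabo, Takahashi and Tran all have accumulated service hours 24511 hours, so the next rule applies.
Among Szabo, Takahashi and Tran, alphabetically by surname: Szabo before Takahashi before Tran.
Full order: Szabo, Takahashi, Tran, Mbeki, Andersen, Achebe.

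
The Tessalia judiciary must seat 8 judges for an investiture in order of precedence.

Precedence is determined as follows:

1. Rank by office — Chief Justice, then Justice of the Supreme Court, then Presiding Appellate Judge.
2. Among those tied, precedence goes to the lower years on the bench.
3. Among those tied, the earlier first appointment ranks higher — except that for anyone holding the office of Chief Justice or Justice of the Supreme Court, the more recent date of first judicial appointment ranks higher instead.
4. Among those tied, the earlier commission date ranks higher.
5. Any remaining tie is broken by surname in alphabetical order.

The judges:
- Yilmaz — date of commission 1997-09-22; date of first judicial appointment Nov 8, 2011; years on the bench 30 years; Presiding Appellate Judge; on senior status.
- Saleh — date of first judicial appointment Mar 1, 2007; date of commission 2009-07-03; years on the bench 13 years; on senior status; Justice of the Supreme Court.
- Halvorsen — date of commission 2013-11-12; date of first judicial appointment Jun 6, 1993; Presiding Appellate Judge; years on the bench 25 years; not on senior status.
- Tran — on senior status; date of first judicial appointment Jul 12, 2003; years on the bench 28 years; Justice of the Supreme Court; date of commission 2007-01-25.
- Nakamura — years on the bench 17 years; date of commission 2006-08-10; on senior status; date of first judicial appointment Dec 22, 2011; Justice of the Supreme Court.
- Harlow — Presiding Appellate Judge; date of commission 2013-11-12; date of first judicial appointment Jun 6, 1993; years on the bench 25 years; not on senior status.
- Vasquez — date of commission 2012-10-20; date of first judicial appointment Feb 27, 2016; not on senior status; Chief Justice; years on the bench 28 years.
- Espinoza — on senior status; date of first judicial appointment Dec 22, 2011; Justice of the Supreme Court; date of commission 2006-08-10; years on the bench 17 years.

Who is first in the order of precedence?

Vasquez

By office: Vasquez (Chief Justice); then Saleh, Espinoza, Nakamura and Tran (Justice of the Supreme Court); then Halvorsen, Harlow and Yilmaz (Presiding Appellate Judge).
Among Saleh, Espinoza, Nakamura and Tran, by years on the bench (lower first): Saleh (13 years) before Espinoza and Nakamura (17 years) before Tran (28 years).
Espinoza and Nakamura both have date of first judicial appointment Dec 22, 2011, so the next rule applies.
Espinoza and Nakamura both have date of commission 2006-08-10, so the next rule applies.
Among Espinoza and Nakamura, alphabetically by surname: Espinoza before Nakamura.
Among Halvorsen, Harlow and Yilmaz, by years on the bench (lower first): Halvorsen and Harlow (25 years) before Yilmaz (30 years).
Halvorsen and Harlow both have date of first judicial appointment Jun 6, 1993, so the next rule applies.
Halvorsen and Harlow both have date of commission 2013-11-12, so the next rule applies.
Among Halvorsen and Harlow, alphabetically by surname: Halvorsen before Harlow.
Order: Vasquez, Saleh, Espinoza, Nakamura, Tran, Halvorsen, Harlow, Yilmaz.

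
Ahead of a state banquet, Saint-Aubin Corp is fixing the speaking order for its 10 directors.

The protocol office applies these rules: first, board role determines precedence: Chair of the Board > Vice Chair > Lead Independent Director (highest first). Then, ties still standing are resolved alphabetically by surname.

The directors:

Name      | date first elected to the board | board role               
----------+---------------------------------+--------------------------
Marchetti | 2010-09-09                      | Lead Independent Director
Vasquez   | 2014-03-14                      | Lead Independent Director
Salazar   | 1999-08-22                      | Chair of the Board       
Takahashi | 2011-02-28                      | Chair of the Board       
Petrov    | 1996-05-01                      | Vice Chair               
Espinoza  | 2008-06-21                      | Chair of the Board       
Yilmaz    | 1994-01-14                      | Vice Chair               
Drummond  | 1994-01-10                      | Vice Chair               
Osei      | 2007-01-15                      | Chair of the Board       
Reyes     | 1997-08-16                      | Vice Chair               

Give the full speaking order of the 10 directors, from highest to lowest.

Espinoza, Osei, Salazar, Takahashi, Drummond, Petrov, Reyes, Yilmaz, Marchetti, Vasquez

By board role: Espinoza, Osei, Salazar and Takahashi (Chair of the Board); then Drummond, Petrov, Reyes and Yilmaz (Vice Chair); then Marchetti and Vasquez (Lead Independent Director).
Among Espinoza, Osei, Salazar and Takahashi, alphabetically by surname: Espinoza before Osei before Salazar before Takahashi.
Among Drummond, Petrov, Reyes and Yilmaz, alphabetically by surname: Drummond before Petrov before Reyes before Yilmaz.
Among Marchetti and Vasquez, alphabetically by surname: Marchetti before Vasquez.
Full order: Espinoza, Osei, Salazar, Takahashi, Drummond, Petrov, Reyes, Yilmaz, Marchetti, Vasquez.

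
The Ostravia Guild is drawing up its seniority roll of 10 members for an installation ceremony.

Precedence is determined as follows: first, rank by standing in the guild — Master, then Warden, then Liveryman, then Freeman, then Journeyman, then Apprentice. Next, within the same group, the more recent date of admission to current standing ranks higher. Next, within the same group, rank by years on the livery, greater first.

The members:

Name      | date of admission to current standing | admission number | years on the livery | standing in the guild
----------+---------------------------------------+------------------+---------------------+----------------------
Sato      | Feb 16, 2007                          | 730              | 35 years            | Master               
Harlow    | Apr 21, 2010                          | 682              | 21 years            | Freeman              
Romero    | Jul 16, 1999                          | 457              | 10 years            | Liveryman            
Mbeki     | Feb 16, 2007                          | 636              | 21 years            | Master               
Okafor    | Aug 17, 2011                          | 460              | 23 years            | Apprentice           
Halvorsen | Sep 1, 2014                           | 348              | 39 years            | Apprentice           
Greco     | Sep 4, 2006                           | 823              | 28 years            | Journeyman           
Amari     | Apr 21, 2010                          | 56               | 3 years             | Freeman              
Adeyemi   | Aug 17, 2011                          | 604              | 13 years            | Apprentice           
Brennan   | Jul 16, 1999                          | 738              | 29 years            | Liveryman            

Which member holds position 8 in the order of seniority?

Halvorsen

By standing in the guild: Sato and Mbeki (Master); then Brennan and Romero (Liveryman); then Harlow and Amari (Freeman); then Greco (Journeyman); then Halvorsen, Okafor and Adeyemi (Apprentice).
Sato and Mbeki both have date of admission to current standing Feb 16, 2007, so the next rule applies.
Among Sato and Mbeki, by years on the livery (higher first): Sato (35 years) before Mbeki (21 years).
Brennan and Romero both have date of admission to current standing Jul 16, 1999, so the next rule applies.
Among Brennan and Romero, by years on the livery (higher first): Brennan (29 years) before Romero (10 years).
Harlow and Amari both have date of admission to current standing Apr 21, 2010, so the next rule applies.
Among Harlow and Amari, by years on the livery (higher first): Harlow (21 years) before Amari (3 years).
Among Halvorsen, Okafor and Adeyemi, by date of admission to current standing (later first): Halvorsen (Sep 1, 2014) before Okafor and Adeyemi (Aug 17, 2011).
Among Okafor and Adeyemi, by years on the livery (higher first): Okafor (23 years) before Adeyemi (13 years).
Order: Sato, Mbeki, Brennan, Romero, Harlow, Amari, Greco, Halvorsen, Okafor, Adeyemi.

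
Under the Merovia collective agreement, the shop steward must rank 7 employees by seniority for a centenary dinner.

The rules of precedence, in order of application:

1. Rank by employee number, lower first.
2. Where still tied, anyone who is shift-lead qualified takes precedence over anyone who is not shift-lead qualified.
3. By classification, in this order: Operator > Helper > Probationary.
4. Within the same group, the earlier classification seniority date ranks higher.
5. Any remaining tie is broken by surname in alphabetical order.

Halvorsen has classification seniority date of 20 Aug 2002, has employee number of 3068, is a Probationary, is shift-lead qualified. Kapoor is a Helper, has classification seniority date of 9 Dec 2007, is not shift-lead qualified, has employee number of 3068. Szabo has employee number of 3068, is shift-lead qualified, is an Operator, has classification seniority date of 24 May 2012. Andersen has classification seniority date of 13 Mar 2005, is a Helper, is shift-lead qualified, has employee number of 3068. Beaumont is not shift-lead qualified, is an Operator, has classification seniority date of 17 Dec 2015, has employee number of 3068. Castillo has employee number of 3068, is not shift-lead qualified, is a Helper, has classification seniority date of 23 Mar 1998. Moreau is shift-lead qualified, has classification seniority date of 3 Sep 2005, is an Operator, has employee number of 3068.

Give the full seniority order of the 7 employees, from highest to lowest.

Moreau, Szabo, Andersen, Halvorsen, Beaumont, Castillo, Kapoor

By employee number (lower first): Moreau, Szabo, Andersen, Halvorsen, Beaumont, Castillo and Kapoor (each 3068).
Among Moreau, Szabo, Andersen, Halvorsen, Beaumont, Castillo and Kapoor, shift-lead qualified before not shift-lead qualified: Moreau, Szabo, Andersen and Halvorsen (shift-lead qualified) before Beaumont, Castillo and Kapoor (not shift-lead qualified).
Among Moreau, Szabo, Andersen and Halvorsen, by classification: Moreau and Szabo (Operator) before Andersen (Helper) before Halvorsen (Probationary).
Among Moreau and Szabo, by classification seniority date (earlier first): Moreau (3 Sep 2005) before Szabo (24 May 2012).
Among Beaumont, Castillo and Kapoor, by classification: Beaumont (Operator) before Castillo and Kapoor (Helper).
Among Castillo and Kapoor, by classification seniority date (earlier first): Castillo (23 Mar 1998) before Kapoor (9 Dec 2007).
Full order: Moreau, Szabo, Andersen, Halvorsen, Beaumont, Castillo, Kapoor.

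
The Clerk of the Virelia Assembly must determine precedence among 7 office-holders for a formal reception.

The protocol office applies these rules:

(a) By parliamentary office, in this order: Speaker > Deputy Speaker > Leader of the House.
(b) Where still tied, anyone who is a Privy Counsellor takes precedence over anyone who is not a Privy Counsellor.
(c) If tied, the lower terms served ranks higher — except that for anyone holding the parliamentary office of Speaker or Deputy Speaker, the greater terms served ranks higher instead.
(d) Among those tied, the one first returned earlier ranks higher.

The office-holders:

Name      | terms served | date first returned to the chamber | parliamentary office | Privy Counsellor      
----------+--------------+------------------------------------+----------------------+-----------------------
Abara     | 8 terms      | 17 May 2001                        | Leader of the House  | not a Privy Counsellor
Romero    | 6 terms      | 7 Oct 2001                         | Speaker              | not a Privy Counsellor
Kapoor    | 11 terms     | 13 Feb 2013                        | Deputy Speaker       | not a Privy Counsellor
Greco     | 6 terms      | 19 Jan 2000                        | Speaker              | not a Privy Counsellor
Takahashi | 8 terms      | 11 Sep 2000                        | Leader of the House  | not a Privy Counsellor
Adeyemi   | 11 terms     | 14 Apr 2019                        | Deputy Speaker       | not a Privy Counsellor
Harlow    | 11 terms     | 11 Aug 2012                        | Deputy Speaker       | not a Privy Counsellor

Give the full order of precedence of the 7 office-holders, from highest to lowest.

Greco, Romero, Harlow, Kapoor, Adeyemi, Takahashi, Abara

By parliamentary office: Greco and Romero (Speaker); then Harlow, Kapoor and Adeyemi (Deputy Speaker); then Takahashi and Abara (Leader of the House).
Greco and Romero are each not a Privy Counsellor, so the next rule applies.
Greco and Romero both have terms served 6 terms, so the next rule applies.
Among Greco and Romero, by date first returned to the chamber (earlier first): Greco (19 Jan 2000) before Romero (7 Oct 2001).
Harlow, Kapoor and Adeyemi are each not a Privy Counsellor, so the next rule applies.
Harlow, Kapoor and Adeyemi all have terms served 11 terms, so the next rule applies.
Among Harlow, Kapoor and Adeyemi, by date first returned to the chamber (earlier first): Harlow (11 Aug 2012) before Kapoor (13 Feb 2013) before Adeyemi (14 Apr 2019).
Takahashi and Abara are each not a Privy Counsellor, so the next rule applies.
Takahashi and Abara both have terms served 8 terms, so the next rule applies.
Among Takahashi and Abara, by date first returned to the chamber (earlier first): Takahashi (11 Sep 2000) before Abara (17 May 2001).
Full order: Greco, Romero, Harlow, Kapoor, Adeyemi, Takahashi, Abara.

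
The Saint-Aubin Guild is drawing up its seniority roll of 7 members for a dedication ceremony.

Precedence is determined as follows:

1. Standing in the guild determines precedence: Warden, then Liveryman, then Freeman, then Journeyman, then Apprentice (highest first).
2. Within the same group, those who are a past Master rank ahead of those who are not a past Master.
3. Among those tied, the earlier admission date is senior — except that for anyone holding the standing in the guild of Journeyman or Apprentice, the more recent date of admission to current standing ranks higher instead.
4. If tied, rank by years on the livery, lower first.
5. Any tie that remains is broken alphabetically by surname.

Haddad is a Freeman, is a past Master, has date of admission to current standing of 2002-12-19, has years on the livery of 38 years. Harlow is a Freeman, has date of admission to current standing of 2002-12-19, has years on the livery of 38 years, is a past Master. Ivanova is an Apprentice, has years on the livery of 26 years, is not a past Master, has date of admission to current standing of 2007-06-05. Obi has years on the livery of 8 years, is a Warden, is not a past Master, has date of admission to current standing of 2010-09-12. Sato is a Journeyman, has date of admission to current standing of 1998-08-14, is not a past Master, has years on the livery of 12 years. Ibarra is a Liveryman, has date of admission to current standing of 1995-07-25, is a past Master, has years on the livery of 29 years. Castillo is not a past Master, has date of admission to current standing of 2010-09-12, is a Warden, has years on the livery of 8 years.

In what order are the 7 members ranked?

Castillo, Obi, Ibarra, Haddad, Harlow, Sato, Ivanova

By standing in the guild: Castillo and Obi (Warden); then Ibarra (Liveryman); then Haddad and Harlow (Freeman); then Sato (Journeyman); then Ivanova (Apprentice).
Castillo and Obi are each not a past Master, so the next rule applies.
Castillo and Obi both have date of admission to current standing 2010-09-12, so the next rule applies.
Castillo and Obi both have years on the livery 8 years, so the next rule applies.
Among Castillo and Obi, alphabetically by surname: Castillo before Obi.
Haddad and Harlow are each a past Master, so the next rule applies.
Haddad and Harlow both have date of admission to current standing 2002-12-19, so the next rule applies.
Haddad and Harlow both have years on the livery 38 years, so the next rule applies.
Among Haddad and Harlow, alphabetically by surname: Haddad before Harlow.
Full order: Castillo, Obi, Ibarra, Haddad, Harlow, Sato, Ivanova.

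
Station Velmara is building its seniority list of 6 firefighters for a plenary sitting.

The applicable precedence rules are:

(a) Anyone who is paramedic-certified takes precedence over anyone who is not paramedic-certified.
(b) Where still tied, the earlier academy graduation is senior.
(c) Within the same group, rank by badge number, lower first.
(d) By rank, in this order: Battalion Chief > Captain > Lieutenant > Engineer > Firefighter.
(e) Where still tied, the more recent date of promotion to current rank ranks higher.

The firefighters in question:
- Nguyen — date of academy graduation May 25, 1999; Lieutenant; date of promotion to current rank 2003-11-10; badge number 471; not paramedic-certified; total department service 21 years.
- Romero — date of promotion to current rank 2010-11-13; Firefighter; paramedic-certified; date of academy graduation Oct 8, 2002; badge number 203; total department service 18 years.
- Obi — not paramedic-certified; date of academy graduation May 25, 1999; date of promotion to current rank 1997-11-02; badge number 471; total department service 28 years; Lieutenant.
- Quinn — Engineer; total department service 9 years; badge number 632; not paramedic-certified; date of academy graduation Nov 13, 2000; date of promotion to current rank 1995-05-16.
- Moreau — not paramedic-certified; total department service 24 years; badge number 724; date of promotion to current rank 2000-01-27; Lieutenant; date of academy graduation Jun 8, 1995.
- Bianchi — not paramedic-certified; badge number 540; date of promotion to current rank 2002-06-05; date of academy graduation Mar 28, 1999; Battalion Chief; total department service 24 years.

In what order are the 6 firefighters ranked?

By the first rule: Romero (paramedic-certified); then Moreau, Bianchi, Nguyen, Obi and Quinn (each not paramedic-certified).
Among Moreau, Bianchi, Nguyen, Obi and Quinn, by date of academy graduation (earlier first): Moreau (Jun 8, 1995) before Bianchi (Mar 28, 1999) before Nguyen and Obi (May 25, 1999) before Quinn (Nov 13, 2000).
Nguyen and Obi both have badge number 471, so the next rule applies.
Nguyen and Obi are each Lieutenant, so the next rule applies.
Among Nguyen and Obi, by date of promotion to current rank (later first): Nguyen (2003-11-10) before Obi (1997-11-02).
Full order: Romero, Moreau, Bianchi, Nguyen, Obi, Quinn.

Romero, Moreau, Bianchi, Nguyen, Obi, Quinn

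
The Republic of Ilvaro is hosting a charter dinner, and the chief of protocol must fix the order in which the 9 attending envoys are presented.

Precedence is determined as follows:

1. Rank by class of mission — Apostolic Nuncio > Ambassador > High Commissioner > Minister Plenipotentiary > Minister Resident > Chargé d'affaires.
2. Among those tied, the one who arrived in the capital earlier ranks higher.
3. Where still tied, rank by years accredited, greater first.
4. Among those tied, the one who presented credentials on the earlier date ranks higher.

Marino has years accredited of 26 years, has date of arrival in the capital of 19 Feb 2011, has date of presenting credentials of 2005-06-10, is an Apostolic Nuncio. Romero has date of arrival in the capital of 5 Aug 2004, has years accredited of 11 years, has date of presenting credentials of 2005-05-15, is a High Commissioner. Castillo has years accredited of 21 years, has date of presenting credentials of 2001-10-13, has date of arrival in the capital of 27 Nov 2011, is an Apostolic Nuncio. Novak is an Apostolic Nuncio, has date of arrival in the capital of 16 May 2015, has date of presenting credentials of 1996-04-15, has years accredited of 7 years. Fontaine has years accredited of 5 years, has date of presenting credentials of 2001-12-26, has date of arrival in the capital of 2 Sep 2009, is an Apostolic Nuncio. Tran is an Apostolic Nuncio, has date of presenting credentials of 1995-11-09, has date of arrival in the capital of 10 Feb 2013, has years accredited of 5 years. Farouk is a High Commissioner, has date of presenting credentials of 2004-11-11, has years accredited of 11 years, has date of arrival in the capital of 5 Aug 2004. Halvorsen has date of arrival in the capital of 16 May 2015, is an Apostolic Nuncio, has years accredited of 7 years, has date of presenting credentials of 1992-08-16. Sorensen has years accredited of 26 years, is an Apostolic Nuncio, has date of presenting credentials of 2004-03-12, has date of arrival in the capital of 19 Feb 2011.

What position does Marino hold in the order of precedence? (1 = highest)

3

By class of mission: Fontaine, Sorensen, Marino, Castillo, Tran, Halvorsen and Novak (Apostolic Nuncio); then Farouk and Romero (High Commissioner).
Among Fontaine, Sorensen, Marino, Castillo, Tran, Halvorsen and Novak, by date of arrival in the capital (earlier first): Fontaine (2 Sep 2009) before Sorensen and Marino (19 Feb 2011) before Castillo (27 Nov 2011) before Tran (10 Feb 2013) before Halvorsen and Novak (16 May 2015).
Sorensen and Marino both have years accredited 26 years, so the next rule applies.
Among Sorensen and Marino, by date of presenting credentials (earlier first): Sorensen (2004-03-12) before Marino (2005-06-10).
Halvorsen and Novak both have years accredited 7 years, so the next rule applies.
Among Halvorsen and Novak, by date of presenting credentials (earlier first): Halvorsen (1992-08-16) before Novak (1996-04-15).
Farouk and Romero both have date of arrival in the capital 5 Aug 2004, so the next rule applies.
Farouk and Romero both have years accredited 11 years, so the next rule applies.
Among Farouk and Romero, by date of presenting credentials (earlier first): Farouk (2004-11-11) before Romero (2005-05-15).
Order: Fontaine, Sorensen, Marino, Castillo, Tran, Halvorsen, Novak, Farouk, Romero. So position 3.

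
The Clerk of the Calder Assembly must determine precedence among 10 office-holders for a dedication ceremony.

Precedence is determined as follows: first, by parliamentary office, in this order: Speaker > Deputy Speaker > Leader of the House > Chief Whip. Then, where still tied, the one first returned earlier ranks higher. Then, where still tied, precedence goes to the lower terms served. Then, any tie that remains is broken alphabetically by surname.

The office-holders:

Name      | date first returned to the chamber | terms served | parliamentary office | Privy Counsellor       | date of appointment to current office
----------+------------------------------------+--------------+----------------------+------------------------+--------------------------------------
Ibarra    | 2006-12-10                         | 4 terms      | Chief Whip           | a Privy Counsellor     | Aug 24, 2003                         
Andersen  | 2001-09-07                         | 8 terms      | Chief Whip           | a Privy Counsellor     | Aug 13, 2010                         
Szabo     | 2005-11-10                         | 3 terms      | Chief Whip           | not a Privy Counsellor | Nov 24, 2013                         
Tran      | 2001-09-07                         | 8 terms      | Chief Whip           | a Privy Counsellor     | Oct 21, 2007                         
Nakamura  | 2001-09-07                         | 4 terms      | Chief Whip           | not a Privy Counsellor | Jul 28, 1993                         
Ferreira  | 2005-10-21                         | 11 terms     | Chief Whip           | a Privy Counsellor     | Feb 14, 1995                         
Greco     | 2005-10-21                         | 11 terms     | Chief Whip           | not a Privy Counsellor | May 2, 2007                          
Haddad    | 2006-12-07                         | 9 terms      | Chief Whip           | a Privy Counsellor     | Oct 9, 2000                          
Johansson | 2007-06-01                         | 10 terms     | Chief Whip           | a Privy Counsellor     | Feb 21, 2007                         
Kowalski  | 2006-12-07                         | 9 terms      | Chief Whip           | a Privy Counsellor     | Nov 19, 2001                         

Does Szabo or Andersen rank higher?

Andersen

By parliamentary office: Nakamura, Andersen, Tran, Ferreira, Greco, Szabo, Haddad, Kowalski, Ibarra and Johansson (Chief Whip).
Among Nakamura, Andersen, Tran, Ferreira, Greco, Szabo, Haddad, Kowalski, Ibarra and Johansson, by date first returned to the chamber (earlier first): Nakamura, Andersen and Tran (2001-09-07) before Ferreira and Greco (2005-10-21) before Szabo (2005-11-10) before Haddad and Kowalski (2006-12-07) before Ibarra (2006-12-10) before Johansson (2007-06-01).
Among Nakamura, Andersen and Tran, by terms served (lower first): Nakamura (4 terms) before Andersen and Tran (8 terms).
Among Andersen and Tran, alphabetically by surname: Andersen before Tran.
Ferreira and Greco both have terms served 11 terms, so the next rule applies.
Among Ferreira and Greco, alphabetically by surname: Ferreira before Greco.
Haddad and Kowalski both have terms served 9 terms, so the next rule applies.
Among Haddad and Kowalski, alphabetically by surname: Haddad before Kowalski.
So Andersen takes precedence.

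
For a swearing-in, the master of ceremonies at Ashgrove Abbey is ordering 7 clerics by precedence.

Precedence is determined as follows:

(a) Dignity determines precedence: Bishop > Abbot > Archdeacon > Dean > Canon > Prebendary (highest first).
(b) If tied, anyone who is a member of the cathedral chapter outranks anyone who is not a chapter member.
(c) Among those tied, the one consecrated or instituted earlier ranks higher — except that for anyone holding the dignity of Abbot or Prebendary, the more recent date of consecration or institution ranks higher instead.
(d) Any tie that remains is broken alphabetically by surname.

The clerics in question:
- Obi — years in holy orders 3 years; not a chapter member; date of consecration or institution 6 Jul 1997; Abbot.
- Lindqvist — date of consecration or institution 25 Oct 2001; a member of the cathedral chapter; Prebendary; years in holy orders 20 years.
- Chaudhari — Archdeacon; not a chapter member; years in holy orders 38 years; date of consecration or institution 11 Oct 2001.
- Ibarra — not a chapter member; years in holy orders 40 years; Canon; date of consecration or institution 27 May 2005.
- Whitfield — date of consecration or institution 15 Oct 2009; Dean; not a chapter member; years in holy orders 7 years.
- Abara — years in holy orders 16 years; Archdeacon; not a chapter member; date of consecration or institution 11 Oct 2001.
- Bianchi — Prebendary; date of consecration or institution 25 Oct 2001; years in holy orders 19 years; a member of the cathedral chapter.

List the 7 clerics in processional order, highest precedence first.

By dignity: Obi (Abbot); then Abara and Chaudhari (Archdeacon); then Whitfield (Dean); then Ibarra (Canon); then Bianchi and Lindqvist (Prebendary).
Abara and Chaudhari are each not a chapter member, so the next rule applies.
Abara and Chaudhari both have date of consecration or institution 11 Oct 2001, so the next rule applies.
Among Abara and Chaudhari, alphabetically by surname: Abara before Chaudhari.
Bianchi and Lindqvist are each a member of the cathedral chapter, so the next rule applies.
Bianchi and Lindqvist both have date of consecration or institution 25 Oct 2001, so the next rule applies.
Among Bianchi and Lindqvist, alphabetically by surname: Bianchi before Lindqvist.
Full order: Obi, Abara, Chaudhari, Whitfield, Ibarra, Bianchi, Lindqvist.

Obi, Abara, Chaudhari, Whitfield, Ibarra, Bianchi, Lindqvist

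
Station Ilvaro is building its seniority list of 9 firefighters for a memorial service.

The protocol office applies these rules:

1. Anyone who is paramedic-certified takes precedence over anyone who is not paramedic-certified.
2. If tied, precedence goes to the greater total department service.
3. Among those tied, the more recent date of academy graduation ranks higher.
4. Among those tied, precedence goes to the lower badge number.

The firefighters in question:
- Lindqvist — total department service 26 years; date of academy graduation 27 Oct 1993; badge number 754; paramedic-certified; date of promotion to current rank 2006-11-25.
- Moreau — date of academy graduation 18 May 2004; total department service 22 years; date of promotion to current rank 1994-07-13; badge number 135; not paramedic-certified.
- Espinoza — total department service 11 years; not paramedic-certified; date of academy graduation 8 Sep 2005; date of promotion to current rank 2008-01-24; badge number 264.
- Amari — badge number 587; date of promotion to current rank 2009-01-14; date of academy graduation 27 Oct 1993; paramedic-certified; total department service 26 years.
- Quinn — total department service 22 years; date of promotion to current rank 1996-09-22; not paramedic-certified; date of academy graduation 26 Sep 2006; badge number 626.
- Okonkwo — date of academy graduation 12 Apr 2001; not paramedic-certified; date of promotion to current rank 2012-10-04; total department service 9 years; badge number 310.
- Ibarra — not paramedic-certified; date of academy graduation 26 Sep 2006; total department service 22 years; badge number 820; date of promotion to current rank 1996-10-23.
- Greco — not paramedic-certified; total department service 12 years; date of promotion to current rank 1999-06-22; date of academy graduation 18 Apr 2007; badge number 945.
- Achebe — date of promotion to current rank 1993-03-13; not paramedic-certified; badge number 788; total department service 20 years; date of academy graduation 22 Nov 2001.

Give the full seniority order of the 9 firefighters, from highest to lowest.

By the first rule: Amari and Lindqvist (both paramedic-certified); then Quinn, Ibarra, Moreau, Achebe, Greco, Espinoza and Okonkwo (each not paramedic-certified).
Amari and Lindqvist both have total department service 26 years, so the next rule applies.
Amari and Lindqvist both have date of academy graduation 27 Oct 1993, so the next rule applies.
Among Amari and Lindqvist, by badge number (lower first): Amari (587) before Lindqvist (754).
Among Quinn, Ibarra, Moreau, Achebe, Greco, Espinoza and Okonkwo, by total department service (higher first): Quinn, Ibarra and Moreau (22 years) before Achebe (20 years) before Greco (12 years) before Espinoza (11 years) before Okonkwo (9 years).
Among Quinn, Ibarra and Moreau, by date of academy graduation (later first): Quinn and Ibarra (26 Sep 2006) before Moreau (18 May 2004).
Among Quinn and Ibarra, by badge number (lower first): Quinn (626) before Ibarra (820).
Full order: Amari, Lindqvist, Quinn, Ibarra, Moreau, Achebe, Greco, Espinoza, Okonkwo.

Amari, Lindqvist, Quinn, Ibarra, Moreau, Achebe, Greco, Espinoza, Okonkwo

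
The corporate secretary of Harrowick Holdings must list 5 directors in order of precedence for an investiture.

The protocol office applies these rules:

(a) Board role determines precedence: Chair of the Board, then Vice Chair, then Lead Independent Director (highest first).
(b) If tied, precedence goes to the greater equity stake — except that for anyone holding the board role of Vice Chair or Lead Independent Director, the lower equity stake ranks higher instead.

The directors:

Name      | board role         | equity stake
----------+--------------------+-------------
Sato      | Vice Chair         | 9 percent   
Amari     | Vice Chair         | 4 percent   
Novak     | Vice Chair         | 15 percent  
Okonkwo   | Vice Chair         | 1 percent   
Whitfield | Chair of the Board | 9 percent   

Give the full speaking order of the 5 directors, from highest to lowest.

By board role: Whitfield (Chair of the Board); then Okonkwo, Amari, Sato and Novak (Vice Chair).
Among Okonkwo, Amari, Sato and Novak, by equity stake (lower first) (reversed rule for this group): Okonkwo (1 percent) before Amari (4 percent) before Sato (9 percent) before Novak (15 percent).
Full order: Whitfield, Okonkwo, Amari, Sato, Novak.

Whitfield, Okonkwo, Amari, Sato, Novak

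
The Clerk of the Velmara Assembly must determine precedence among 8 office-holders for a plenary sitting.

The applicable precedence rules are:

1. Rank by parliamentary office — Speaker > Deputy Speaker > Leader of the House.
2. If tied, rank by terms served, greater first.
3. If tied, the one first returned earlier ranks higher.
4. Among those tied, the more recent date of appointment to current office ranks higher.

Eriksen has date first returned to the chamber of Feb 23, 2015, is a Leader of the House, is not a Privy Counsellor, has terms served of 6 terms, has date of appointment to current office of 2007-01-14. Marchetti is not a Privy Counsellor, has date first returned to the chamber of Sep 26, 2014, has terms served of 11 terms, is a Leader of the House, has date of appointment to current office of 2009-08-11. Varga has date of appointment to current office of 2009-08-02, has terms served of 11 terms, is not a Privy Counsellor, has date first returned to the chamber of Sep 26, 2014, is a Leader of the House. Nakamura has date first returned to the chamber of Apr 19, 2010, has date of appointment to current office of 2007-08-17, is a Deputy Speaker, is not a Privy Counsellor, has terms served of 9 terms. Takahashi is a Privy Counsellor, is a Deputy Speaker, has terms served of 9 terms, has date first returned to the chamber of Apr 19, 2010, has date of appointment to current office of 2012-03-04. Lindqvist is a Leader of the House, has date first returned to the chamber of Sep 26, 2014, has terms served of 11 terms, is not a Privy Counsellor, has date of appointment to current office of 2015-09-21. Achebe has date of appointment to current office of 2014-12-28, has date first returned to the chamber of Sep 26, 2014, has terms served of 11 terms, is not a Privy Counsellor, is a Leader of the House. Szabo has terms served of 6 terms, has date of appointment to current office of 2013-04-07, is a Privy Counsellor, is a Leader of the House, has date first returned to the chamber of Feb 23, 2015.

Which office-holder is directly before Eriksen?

By parliamentary office: Takahashi and Nakamura (Deputy Speaker); then Lindqvist, Achebe, Marchetti, Varga, Szabo and Eriksen (Leader of the House).
Takahashi and Nakamura both have terms served 9 terms, so the next rule applies.
Takahashi and Nakamura both have date first returned to the chamber Apr 19, 2010, so the next rule applies.
Among Takahashi and Nakamura, by date of appointment to current office (later first): Takahashi (2012-03-04) before Nakamura (2007-08-17).
Among Lindqvist, Achebe, Marchetti, Varga, Szabo and Eriksen, by terms served (higher first): Lindqvist, Achebe, Marchetti and Varga (11 terms) before Szabo and Eriksen (6 terms).
Lindqvist, Achebe, Marchetti and Varga all have date first returned to the chamber Sep 26, 2014, so the next rule applies.
Among Lindqvist, Achebe, Marchetti and Varga, by date of appointment to current office (later first): Lindqvist (2015-09-21) before Achebe (2014-12-28) before Marchetti (2009-08-11) before Varga (2009-08-02).
Szabo and Eriksen both have date first returned to the chamber Feb 23, 2015, so the next rule applies.
Among Szabo and Eriksen, by date of appointment to current office (later first): Szabo (2013-04-07) before Eriksen (2007-01-14).
Order: Takahashi, Nakamura, Lindqvist, Achebe, Marchetti, Varga, Szabo, Eriksen.

Szabo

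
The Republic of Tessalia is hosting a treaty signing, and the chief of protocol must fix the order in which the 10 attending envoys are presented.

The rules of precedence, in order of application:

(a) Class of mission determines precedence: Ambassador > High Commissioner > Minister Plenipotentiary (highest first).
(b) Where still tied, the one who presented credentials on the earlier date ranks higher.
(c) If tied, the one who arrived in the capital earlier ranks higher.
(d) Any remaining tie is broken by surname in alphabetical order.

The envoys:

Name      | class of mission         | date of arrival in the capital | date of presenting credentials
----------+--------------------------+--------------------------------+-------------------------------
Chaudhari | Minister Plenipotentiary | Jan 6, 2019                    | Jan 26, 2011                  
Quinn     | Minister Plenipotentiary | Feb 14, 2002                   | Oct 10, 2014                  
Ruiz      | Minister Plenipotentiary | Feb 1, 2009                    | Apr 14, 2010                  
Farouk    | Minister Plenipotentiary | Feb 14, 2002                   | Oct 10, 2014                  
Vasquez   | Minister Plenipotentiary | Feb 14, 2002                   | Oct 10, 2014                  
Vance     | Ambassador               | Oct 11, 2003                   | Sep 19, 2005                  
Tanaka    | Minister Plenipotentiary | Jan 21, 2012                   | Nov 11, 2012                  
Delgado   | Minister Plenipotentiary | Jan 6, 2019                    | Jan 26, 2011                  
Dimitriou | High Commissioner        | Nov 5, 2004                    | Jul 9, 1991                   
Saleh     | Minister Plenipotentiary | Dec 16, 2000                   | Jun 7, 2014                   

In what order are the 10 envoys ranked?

Vance, Dimitriou, Ruiz, Chaudhari, Delgado, Tanaka, Saleh, Farouk, Quinn, Vasquez

By class of mission: Vance (Ambassador); then Dimitriou (High Commissioner); then Ruiz, Chaudhari, Delgado, Tanaka, Saleh, Farouk, Quinn and Vasquez (Minister Plenipotentiary).
Among Ruiz, Chaudhari, Delgado, Tanaka, Saleh, Farouk, Quinn and Vasquez, by date of presenting credentials (earlier first): Ruiz (Apr 14, 2010) before Chaudhari and Delgado (Jan 26, 2011) before Tanaka (Nov 11, 2012) before Saleh (Jun 7, 2014) before Farouk, Quinn and Vasquez (Oct 10, 2014).
Chaudhari and Delgado both have date of arrival in the capital Jan 6, 2019, so the next rule applies.
Among Chaudhari and Delgado, alphabetically by surname: Chaudhari before Delgado.
Farouk, Quinn and Vasquez all have date of arrival in the capital Feb 14, 2002, so the next rule applies.
Among Farouk, Quinn and Vasquez, alphabetically by surname: Farouk before Quinn before Vasquez.
Full order: Vance, Dimitriou, Ruiz, Chaudhari, Delgado, Tanaka, Saleh, Farouk, Quinn, Vasquez.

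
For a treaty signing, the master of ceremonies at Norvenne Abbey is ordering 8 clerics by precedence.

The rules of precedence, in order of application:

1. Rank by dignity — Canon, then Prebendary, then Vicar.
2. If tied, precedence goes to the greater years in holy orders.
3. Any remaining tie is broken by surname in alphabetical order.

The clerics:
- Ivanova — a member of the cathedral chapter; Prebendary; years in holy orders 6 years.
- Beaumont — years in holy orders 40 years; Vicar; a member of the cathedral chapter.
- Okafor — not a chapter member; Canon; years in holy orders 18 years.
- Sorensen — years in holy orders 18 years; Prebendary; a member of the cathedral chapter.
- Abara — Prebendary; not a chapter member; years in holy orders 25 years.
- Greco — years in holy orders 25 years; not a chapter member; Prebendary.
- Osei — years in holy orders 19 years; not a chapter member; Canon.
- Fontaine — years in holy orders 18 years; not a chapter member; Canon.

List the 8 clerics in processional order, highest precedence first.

By dignity: Osei, Fontaine and Okafor (Canon); then Abara, Greco, Sorensen and Ivanova (Prebendary); then Beaumont (Vicar).
Among Osei, Fontaine and Okafor, by years in holy orders (higher first): Osei (19 years) before Fontaine and Okafor (18 years).
Among Fontaine and Okafor, alphabetically by surname: Fontaine before Okafor.
Among Abara, Greco, Sorensen and Ivanova, by years in holy orders (higher first): Abara and Greco (25 years) before Sorensen (18 years) before Ivanova (6 years).
Among Abara and Greco, alphabetically by surname: Abara before Greco.
Full order: Osei, Fontaine, Okafor, Abara, Greco, Sorensen, Ivanova, Beaumont.

Osei, Fontaine, Okafor, Abara, Greco, Sorensen, Ivanova, Beaumont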